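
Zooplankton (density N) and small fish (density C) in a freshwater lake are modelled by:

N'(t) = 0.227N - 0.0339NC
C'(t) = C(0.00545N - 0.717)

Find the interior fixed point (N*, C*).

Set dC/dt = 0 with C > 0: 0.00545N - 0.717 = 0, so N* = 0.717/0.00545 = 132.
Set dN/dt = 0 with N > 0: 0.227 - 0.0339C = 0, so C* = 0.227/0.0339 = 6.7.

N* ≈ 132, C* ≈ 6.7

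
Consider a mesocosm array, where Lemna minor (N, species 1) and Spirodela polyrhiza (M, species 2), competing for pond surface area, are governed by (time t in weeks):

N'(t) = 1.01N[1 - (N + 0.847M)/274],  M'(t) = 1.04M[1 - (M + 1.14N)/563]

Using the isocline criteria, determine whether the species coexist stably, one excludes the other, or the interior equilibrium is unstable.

Compare the nullcline intercepts: K1/α12 = 274/0.847 = 323 < K2 = 563; K2/α21 = 563/1.14 = 494 > K1 = 274.
Since the inequalities point opposite ways, species 2 can invade but species 1 cannot.

species 2 excludes species 1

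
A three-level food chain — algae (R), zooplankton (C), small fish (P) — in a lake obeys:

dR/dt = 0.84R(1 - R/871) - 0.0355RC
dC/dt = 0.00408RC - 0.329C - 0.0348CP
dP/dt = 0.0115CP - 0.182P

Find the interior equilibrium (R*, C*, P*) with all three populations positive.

R* ≈ 288, C* ≈ 15.8, P* ≈ 24.4

From dP/dt = 0: 0.0115C* = 0.182, so C* = 15.8.
From dR/dt = 0: 0.84(1 - R*/871) = 0.0355·15.8, giving R* = 871·(1 - 0.669) = 288.
From dC/dt = 0: 0.00408·288 - 0.329 = 0.0348P*, so P* = 0.848/0.0348 = 24.4.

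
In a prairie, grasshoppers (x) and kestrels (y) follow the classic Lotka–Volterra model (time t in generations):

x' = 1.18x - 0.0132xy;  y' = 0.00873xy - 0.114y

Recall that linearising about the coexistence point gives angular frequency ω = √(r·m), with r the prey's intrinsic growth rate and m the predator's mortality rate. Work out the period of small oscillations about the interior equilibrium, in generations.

Here r = 1.18 and m = 0.114, so r·m = 0.135.
ω = √0.135 = 0.367 per generation, hence T = 2π/ω ≈ 17.1 generations.

T ≈ 17.1 generations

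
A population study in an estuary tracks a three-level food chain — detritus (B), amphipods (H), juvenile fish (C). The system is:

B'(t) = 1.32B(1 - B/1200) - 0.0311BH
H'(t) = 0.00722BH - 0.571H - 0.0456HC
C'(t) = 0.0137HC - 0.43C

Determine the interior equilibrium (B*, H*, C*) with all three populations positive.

From dC/dt = 0: 0.0137H* = 0.43, so H* = 31.4.
From dB/dt = 0: 1.32(1 - B*/1200) = 0.0311·31.4, giving B* = 1200·(1 - 0.739) = 313.
From dH/dt = 0: 0.00722·313 - 0.571 = 0.0456C*, so C* = 1.69/0.0456 = 37.

B* ≈ 313, H* ≈ 31.4, C* ≈ 37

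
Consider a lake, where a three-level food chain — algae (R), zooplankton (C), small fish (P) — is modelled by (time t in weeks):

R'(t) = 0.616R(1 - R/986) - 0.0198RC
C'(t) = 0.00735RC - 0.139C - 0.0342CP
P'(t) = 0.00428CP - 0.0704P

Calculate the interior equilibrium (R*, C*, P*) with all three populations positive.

R* ≈ 465, C* ≈ 16.4, P* ≈ 95.8

From dP/dt = 0: 0.00428C* = 0.0704, so C* = 16.4.
From dR/dt = 0: 0.616(1 - R*/986) = 0.0198·16.4, giving R* = 986·(1 - 0.529) = 465.
From dC/dt = 0: 0.00735·465 - 0.139 = 0.0342P*, so P* = 3.28/0.0342 = 95.8.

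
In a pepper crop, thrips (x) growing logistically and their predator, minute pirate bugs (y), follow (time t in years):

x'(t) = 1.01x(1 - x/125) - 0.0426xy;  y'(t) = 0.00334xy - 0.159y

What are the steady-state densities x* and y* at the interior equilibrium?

x* ≈ 47.6, y* ≈ 14.7

From dy/dt = 0 with y > 0: 0.00334x* = 0.159, so x* = 47.6.
Substitute into dx/dt = 0: 1.01(1 - 47.6/125) = 0.0426y*.
The bracket is 0.619, giving y* = 0.625/0.0426 = 14.7.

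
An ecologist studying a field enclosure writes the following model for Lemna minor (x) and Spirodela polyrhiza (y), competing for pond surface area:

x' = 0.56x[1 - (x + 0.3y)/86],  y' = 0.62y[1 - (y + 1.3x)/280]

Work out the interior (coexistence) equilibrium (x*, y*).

x* ≈ 3.28, y* ≈ 276

Setting both brackets to zero gives the nullclines x + 0.3y = 86 and 1.3x + y = 280.
Substituting y = 280 - 1.3x into the first: x(1 - 0.3·1.3) = 86 - 0.3·280.
So x* = 2/0.61 = 3.28, and then y* = 280 - 1.3·3.28 = 276.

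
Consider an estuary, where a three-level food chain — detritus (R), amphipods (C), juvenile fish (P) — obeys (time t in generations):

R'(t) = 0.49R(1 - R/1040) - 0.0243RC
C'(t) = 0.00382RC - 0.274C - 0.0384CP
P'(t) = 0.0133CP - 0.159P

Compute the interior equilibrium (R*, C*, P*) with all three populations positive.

R* ≈ 423, C* ≈ 12, P* ≈ 35

From dP/dt = 0: 0.0133C* = 0.159, so C* = 12.
From dR/dt = 0: 0.49(1 - R*/1040) = 0.0243·12, giving R* = 1040·(1 - 0.593) = 423.
From dC/dt = 0: 0.00382·423 - 0.274 = 0.0384P*, so P* = 1.34/0.0384 = 35.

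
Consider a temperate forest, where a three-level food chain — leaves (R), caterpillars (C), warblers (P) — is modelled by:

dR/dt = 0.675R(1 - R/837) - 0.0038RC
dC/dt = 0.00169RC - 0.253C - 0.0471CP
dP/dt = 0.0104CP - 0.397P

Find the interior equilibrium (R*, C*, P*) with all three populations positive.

R* ≈ 657, C* ≈ 38.2, P* ≈ 18.2

From dP/dt = 0: 0.0104C* = 0.397, so C* = 38.2.
From dR/dt = 0: 0.675(1 - R*/837) = 0.0038·38.2, giving R* = 837·(1 - 0.215) = 657.
From dC/dt = 0: 0.00169·657 - 0.253 = 0.0471P*, so P* = 0.858/0.0471 = 18.2.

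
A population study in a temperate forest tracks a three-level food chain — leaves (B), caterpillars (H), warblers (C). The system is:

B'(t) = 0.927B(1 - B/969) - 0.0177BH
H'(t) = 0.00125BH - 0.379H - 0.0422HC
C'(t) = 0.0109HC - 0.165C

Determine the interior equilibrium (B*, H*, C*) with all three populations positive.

From dC/dt = 0: 0.0109H* = 0.165, so H* = 15.1.
From dB/dt = 0: 0.927(1 - B*/969) = 0.0177·15.1, giving B* = 969·(1 - 0.289) = 689.
From dH/dt = 0: 0.00125·689 - 0.379 = 0.0422C*, so C* = 0.482/0.0422 = 11.4.

B* ≈ 689, H* ≈ 15.1, C* ≈ 11.4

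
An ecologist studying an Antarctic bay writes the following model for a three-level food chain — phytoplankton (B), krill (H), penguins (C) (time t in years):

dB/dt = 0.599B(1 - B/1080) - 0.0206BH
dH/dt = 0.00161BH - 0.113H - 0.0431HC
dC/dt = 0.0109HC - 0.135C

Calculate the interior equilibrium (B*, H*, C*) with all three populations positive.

B* ≈ 620, H* ≈ 12.4, C* ≈ 20.5

From dC/dt = 0: 0.0109H* = 0.135, so H* = 12.4.
From dB/dt = 0: 0.599(1 - B*/1080) = 0.0206·12.4, giving B* = 1080·(1 - 0.426) = 620.
From dH/dt = 0: 0.00161·620 - 0.113 = 0.0431C*, so C* = 0.885/0.0431 = 20.5.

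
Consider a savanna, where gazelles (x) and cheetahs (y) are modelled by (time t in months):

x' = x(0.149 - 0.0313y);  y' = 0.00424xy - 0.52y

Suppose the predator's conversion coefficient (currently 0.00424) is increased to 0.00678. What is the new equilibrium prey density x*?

x* ≈ 76.7

At the interior fixed point, setting dy/dt = 0 with y > 0 fixes x* = (predator death rate)/(xy coefficient) — independent of the other coefficients.
With the change, x* = 0.52/0.00678 = 76.7; it falls from 123.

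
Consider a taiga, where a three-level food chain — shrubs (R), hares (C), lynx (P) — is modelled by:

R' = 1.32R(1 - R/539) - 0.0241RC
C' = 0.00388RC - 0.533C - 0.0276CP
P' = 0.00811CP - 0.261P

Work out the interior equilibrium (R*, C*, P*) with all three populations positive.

R* ≈ 222, C* ≈ 32.2, P* ≈ 11.9

From dP/dt = 0: 0.00811C* = 0.261, so C* = 32.2.
From dR/dt = 0: 1.32(1 - R*/539) = 0.0241·32.2, giving R* = 539·(1 - 0.588) = 222.
From dC/dt = 0: 0.00388·222 - 0.533 = 0.0276P*, so P* = 0.33/0.0276 = 11.9.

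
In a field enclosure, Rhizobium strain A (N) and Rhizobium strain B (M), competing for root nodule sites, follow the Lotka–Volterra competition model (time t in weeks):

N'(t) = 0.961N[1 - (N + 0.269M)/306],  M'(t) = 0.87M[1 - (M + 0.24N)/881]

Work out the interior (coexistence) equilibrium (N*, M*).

Setting both brackets to zero gives the nullclines N + 0.269M = 306 and 0.24N + M = 881.
Substituting M = 881 - 0.24N into the first: N(1 - 0.269·0.24) = 306 - 0.269·881.
So N* = 69/0.935 = 73.8, and then M* = 881 - 0.24·73.8 = 863.

N* ≈ 73.8, M* ≈ 863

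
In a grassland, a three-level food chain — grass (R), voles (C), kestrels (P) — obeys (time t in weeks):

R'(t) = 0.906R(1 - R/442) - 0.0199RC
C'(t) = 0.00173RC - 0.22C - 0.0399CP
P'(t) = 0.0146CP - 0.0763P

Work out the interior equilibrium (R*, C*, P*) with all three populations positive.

From dP/dt = 0: 0.0146C* = 0.0763, so C* = 5.23.
From dR/dt = 0: 0.906(1 - R*/442) = 0.0199·5.23, giving R* = 442·(1 - 0.115) = 391.
From dC/dt = 0: 0.00173·391 - 0.22 = 0.0399P*, so P* = 0.457/0.0399 = 11.5.

R* ≈ 391, C* ≈ 5.23, P* ≈ 11.5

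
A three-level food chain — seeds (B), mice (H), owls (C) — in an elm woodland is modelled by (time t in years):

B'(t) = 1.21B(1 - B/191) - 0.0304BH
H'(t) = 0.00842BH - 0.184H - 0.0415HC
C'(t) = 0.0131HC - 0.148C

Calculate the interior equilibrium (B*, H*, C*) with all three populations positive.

From dC/dt = 0: 0.0131H* = 0.148, so H* = 11.3.
From dB/dt = 0: 1.21(1 - B*/191) = 0.0304·11.3, giving B* = 191·(1 - 0.284) = 137.
From dH/dt = 0: 0.00842·137 - 0.184 = 0.0415C*, so C* = 0.968/0.0415 = 23.3.

B* ≈ 137, H* ≈ 11.3, C* ≈ 23.3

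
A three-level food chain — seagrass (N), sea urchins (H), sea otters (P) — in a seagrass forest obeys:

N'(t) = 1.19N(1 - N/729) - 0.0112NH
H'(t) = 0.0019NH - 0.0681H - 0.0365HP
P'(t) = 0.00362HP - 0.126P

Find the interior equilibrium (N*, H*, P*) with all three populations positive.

N* ≈ 490, H* ≈ 34.8, P* ≈ 23.7

From dP/dt = 0: 0.00362H* = 0.126, so H* = 34.8.
From dN/dt = 0: 1.19(1 - N*/729) = 0.0112·34.8, giving N* = 729·(1 - 0.328) = 490.
From dH/dt = 0: 0.0019·490 - 0.0681 = 0.0365P*, so P* = 0.863/0.0365 = 23.7.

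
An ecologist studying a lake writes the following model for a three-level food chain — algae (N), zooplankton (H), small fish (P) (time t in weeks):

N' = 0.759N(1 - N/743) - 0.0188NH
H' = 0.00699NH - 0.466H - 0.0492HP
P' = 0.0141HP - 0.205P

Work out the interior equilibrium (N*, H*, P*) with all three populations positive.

From dP/dt = 0: 0.0141H* = 0.205, so H* = 14.5.
From dN/dt = 0: 0.759(1 - N*/743) = 0.0188·14.5, giving N* = 743·(1 - 0.36) = 475.
From dH/dt = 0: 0.00699·475 - 0.466 = 0.0492P*, so P* = 2.86/0.0492 = 58.1.

N* ≈ 475, H* ≈ 14.5, P* ≈ 58.1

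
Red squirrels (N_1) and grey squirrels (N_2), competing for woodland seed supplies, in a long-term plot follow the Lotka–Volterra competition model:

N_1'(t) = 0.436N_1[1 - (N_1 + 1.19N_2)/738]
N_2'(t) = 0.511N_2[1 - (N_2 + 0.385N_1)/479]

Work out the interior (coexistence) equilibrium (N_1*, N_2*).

N_1* ≈ 310, N_2* ≈ 360

Setting both brackets to zero gives the nullclines N_1 + 1.19N_2 = 738 and 0.385N_1 + N_2 = 479.
Substituting N_2 = 479 - 0.385N_1 into the first: N_1(1 - 1.19·0.385) = 738 - 1.19·479.
So N_1* = 168/0.542 = 310, and then N_2* = 479 - 0.385·310 = 360.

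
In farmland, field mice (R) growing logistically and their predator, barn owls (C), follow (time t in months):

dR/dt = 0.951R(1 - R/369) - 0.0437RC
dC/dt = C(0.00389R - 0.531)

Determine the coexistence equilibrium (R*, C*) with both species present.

R* ≈ 137, C* ≈ 13.7

From dC/dt = 0 with C > 0: 0.00389R* = 0.531, so R* = 137.
Substitute into dR/dt = 0: 0.951(1 - 137/369) = 0.0437C*.
The bracket is 0.63, giving C* = 0.599/0.0437 = 13.7.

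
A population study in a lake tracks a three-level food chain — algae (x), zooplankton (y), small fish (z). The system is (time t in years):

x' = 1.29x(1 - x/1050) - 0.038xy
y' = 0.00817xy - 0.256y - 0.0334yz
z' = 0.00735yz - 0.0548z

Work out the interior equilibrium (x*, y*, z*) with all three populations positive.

x* ≈ 819, y* ≈ 7.46, z* ≈ 193

From dz/dt = 0: 0.00735y* = 0.0548, so y* = 7.46.
From dx/dt = 0: 1.29(1 - x*/1050) = 0.038·7.46, giving x* = 1050·(1 - 0.22) = 819.
From dy/dt = 0: 0.00817·819 - 0.256 = 0.0334z*, so z* = 6.44/0.0334 = 193.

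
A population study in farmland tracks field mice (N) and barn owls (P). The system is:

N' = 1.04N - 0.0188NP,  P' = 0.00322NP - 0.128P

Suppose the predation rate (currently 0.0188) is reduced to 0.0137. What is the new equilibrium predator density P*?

At the interior fixed point, setting dN/dt = 0 with N > 0 fixes P* = (prey growth rate)/(NP coefficient) — independent of the other coefficients.
With the change, P* = 1.04/0.0137 = 75.9; it rises from 55.3.

P* ≈ 75.9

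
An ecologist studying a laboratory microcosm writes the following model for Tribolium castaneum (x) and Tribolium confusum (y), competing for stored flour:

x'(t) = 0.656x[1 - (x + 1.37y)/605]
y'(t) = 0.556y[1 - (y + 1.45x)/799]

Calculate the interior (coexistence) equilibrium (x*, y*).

Setting both brackets to zero gives the nullclines x + 1.37y = 605 and 1.45x + y = 799.
Substituting y = 799 - 1.45x into the first: x(1 - 1.37·1.45) = 605 - 1.37·799.
So x* = -490/-0.987 = 496, and then y* = 799 - 1.45·496 = 79.3.

x* ≈ 496, y* ≈ 79.3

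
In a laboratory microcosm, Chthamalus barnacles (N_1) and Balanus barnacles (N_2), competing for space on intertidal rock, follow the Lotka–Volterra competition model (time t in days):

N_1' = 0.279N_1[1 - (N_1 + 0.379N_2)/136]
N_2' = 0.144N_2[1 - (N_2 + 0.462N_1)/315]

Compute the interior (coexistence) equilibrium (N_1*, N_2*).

Setting both brackets to zero gives the nullclines N_1 + 0.379N_2 = 136 and 0.462N_1 + N_2 = 315.
Substituting N_2 = 315 - 0.462N_1 into the first: N_1(1 - 0.379·0.462) = 136 - 0.379·315.
So N_1* = 16.6/0.825 = 20.1, and then N_2* = 315 - 0.462·20.1 = 306.

N_1* ≈ 20.1, N_2* ≈ 306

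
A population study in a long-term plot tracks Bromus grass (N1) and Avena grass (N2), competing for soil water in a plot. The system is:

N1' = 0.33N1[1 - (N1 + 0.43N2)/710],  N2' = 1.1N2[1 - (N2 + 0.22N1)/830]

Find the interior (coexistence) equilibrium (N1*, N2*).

N1* ≈ 390, N2* ≈ 744

Setting both brackets to zero gives the nullclines N1 + 0.43N2 = 710 and 0.22N1 + N2 = 830.
Substituting N2 = 830 - 0.22N1 into the first: N1(1 - 0.43·0.22) = 710 - 0.43·830.
So N1* = 353/0.905 = 390, and then N2* = 830 - 0.22·390 = 744.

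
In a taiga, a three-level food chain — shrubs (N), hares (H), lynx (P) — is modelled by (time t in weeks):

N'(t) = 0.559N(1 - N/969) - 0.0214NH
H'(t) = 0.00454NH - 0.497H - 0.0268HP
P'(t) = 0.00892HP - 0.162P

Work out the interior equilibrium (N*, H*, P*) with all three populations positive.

N* ≈ 295, H* ≈ 18.2, P* ≈ 31.5

From dP/dt = 0: 0.00892H* = 0.162, so H* = 18.2.
From dN/dt = 0: 0.559(1 - N*/969) = 0.0214·18.2, giving N* = 969·(1 - 0.695) = 295.
From dH/dt = 0: 0.00454·295 - 0.497 = 0.0268P*, so P* = 0.844/0.0268 = 31.5.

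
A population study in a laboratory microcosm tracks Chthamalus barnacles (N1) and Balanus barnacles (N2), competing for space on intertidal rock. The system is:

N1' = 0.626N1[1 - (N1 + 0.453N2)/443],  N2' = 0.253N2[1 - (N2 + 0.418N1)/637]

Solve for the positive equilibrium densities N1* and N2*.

Setting both brackets to zero gives the nullclines N1 + 0.453N2 = 443 and 0.418N1 + N2 = 637.
Substituting N2 = 637 - 0.418N1 into the first: N1(1 - 0.453·0.418) = 443 - 0.453·637.
So N1* = 154/0.811 = 191, and then N2* = 637 - 0.418·191 = 557.

N1* ≈ 191, N2* ≈ 557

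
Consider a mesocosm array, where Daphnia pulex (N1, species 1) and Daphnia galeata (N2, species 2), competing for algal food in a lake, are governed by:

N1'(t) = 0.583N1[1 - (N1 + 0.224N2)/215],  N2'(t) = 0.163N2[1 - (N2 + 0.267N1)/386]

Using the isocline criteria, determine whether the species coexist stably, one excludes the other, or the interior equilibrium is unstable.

Compare the nullcline intercepts: K1/α12 = 215/0.224 = 960 > K2 = 386; K2/α21 = 386/0.267 = 1450 > K1 = 215.
Since both inequalities hold, each species can invade when rare, so the interior equilibrium is stable.

stable coexistence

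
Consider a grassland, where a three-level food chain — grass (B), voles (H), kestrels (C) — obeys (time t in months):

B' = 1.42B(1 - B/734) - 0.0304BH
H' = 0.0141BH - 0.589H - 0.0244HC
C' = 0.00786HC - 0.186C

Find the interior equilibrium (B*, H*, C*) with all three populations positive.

B* ≈ 362, H* ≈ 23.7, C* ≈ 185

From dC/dt = 0: 0.00786H* = 0.186, so H* = 23.7.
From dB/dt = 0: 1.42(1 - B*/734) = 0.0304·23.7, giving B* = 734·(1 - 0.507) = 362.
From dH/dt = 0: 0.0141·362 - 0.589 = 0.0244C*, so C* = 4.52/0.0244 = 185.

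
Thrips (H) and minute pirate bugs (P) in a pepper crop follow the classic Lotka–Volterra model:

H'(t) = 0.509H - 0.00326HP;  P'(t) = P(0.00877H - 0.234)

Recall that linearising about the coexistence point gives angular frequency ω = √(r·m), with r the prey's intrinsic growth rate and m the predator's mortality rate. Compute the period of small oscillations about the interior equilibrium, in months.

T ≈ 18.2 months

Here r = 0.509 and m = 0.234, so r·m = 0.119.
ω = √0.119 = 0.345 per month, hence T = 2π/ω ≈ 18.2 months.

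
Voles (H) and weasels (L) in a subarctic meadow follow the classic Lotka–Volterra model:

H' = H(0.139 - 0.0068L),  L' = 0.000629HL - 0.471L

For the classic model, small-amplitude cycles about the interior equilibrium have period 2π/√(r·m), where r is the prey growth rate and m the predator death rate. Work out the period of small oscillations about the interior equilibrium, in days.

T ≈ 24.6 days

Here r = 0.139 and m = 0.471, so r·m = 0.0655.
ω = √0.0655 = 0.256 per day, hence T = 2π/ω ≈ 24.6 days.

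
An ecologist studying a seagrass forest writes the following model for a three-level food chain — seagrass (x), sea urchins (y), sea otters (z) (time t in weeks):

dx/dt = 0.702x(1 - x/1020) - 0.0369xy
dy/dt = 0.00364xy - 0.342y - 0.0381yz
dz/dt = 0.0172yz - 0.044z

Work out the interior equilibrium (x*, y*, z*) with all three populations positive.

From dz/dt = 0: 0.0172y* = 0.044, so y* = 2.56.
From dx/dt = 0: 0.702(1 - x*/1020) = 0.0369·2.56, giving x* = 1020·(1 - 0.134) = 883.
From dy/dt = 0: 0.00364·883 - 0.342 = 0.0381z*, so z* = 2.87/0.0381 = 75.4.

x* ≈ 883, y* ≈ 2.56, z* ≈ 75.4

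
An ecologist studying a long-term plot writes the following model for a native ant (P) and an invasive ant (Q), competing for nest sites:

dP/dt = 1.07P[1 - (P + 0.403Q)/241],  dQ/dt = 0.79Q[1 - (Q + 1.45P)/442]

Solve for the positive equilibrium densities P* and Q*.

Setting both brackets to zero gives the nullclines P + 0.403Q = 241 and 1.45P + Q = 442.
Substituting Q = 442 - 1.45P into the first: P(1 - 0.403·1.45) = 241 - 0.403·442.
So P* = 62.9/0.416 = 151, and then Q* = 442 - 1.45·151 = 223.

P* ≈ 151, Q* ≈ 223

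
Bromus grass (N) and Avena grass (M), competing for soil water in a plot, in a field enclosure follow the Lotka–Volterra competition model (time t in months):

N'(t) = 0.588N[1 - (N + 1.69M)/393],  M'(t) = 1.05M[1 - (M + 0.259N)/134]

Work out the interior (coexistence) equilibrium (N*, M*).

Setting both brackets to zero gives the nullclines N + 1.69M = 393 and 0.259N + M = 134.
Substituting M = 134 - 0.259N into the first: N(1 - 1.69·0.259) = 393 - 1.69·134.
So N* = 167/0.562 = 296, and then M* = 134 - 0.259·296 = 57.3.

N* ≈ 296, M* ≈ 57.3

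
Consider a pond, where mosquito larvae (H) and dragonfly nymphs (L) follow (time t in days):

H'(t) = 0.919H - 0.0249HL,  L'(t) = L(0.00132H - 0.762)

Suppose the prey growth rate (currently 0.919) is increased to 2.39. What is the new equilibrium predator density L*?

L* ≈ 96

At the interior fixed point, setting dH/dt = 0 with H > 0 fixes L* = (prey growth rate)/(HL coefficient) — independent of the other coefficients.
With the change, L* = 2.39/0.0249 = 96; it rises from 36.9.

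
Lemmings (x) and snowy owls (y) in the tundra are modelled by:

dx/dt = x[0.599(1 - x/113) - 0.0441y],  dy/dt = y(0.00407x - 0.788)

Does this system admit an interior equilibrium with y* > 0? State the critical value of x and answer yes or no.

The predator equation gives dy/dt > 0 only when x > 0.788/0.00407 = 194.
Without the predator, x → K = 113. Since 113 < 194, the predator cannot invade.

Threshold x = 194; K < 194, so no, the predator goes extinct.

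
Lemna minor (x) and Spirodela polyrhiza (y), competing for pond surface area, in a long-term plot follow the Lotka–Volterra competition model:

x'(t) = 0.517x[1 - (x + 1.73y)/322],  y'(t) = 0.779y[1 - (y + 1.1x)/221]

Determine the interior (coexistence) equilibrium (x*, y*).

Setting both brackets to zero gives the nullclines x + 1.73y = 322 and 1.1x + y = 221.
Substituting y = 221 - 1.1x into the first: x(1 - 1.73·1.1) = 322 - 1.73·221.
So x* = -60.3/-0.903 = 66.8, and then y* = 221 - 1.1·66.8 = 148.

x* ≈ 66.8, y* ≈ 148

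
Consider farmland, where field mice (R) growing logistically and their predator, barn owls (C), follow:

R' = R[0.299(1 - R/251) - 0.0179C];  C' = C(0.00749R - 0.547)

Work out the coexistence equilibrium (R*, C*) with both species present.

From dC/dt = 0 with C > 0: 0.00749R* = 0.547, so R* = 73.
Substitute into dR/dt = 0: 0.299(1 - 73/251) = 0.0179C*.
The bracket is 0.709, giving C* = 0.212/0.0179 = 11.8.

R* ≈ 73, C* ≈ 11.8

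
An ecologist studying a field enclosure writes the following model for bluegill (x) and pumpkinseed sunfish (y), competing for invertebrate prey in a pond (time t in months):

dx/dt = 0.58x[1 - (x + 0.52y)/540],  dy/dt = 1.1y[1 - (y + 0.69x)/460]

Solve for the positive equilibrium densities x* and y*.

Setting both brackets to zero gives the nullclines x + 0.52y = 540 and 0.69x + y = 460.
Substituting y = 460 - 0.69x into the first: x(1 - 0.52·0.69) = 540 - 0.52·460.
So x* = 301/0.641 = 469, and then y* = 460 - 0.69·469 = 136.

x* ≈ 469, y* ≈ 136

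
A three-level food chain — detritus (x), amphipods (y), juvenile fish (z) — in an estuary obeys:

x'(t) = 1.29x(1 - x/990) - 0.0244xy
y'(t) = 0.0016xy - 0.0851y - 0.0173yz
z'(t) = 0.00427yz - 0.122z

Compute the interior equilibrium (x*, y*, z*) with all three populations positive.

From dz/dt = 0: 0.00427y* = 0.122, so y* = 28.6.
From dx/dt = 0: 1.29(1 - x*/990) = 0.0244·28.6, giving x* = 990·(1 - 0.54) = 455.
From dy/dt = 0: 0.0016·455 - 0.0851 = 0.0173z*, so z* = 0.643/0.0173 = 37.2.

x* ≈ 455, y* ≈ 28.6, z* ≈ 37.2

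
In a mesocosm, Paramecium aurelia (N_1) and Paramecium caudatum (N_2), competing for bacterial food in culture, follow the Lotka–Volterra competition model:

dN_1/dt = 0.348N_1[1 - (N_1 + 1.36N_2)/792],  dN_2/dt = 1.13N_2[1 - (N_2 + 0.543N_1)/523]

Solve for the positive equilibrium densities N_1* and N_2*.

Setting both brackets to zero gives the nullclines N_1 + 1.36N_2 = 792 and 0.543N_1 + N_2 = 523.
Substituting N_2 = 523 - 0.543N_1 into the first: N_1(1 - 1.36·0.543) = 792 - 1.36·523.
So N_1* = 80.7/0.262 = 309, and then N_2* = 523 - 0.543·309 = 355.

N_1* ≈ 309, N_2* ≈ 355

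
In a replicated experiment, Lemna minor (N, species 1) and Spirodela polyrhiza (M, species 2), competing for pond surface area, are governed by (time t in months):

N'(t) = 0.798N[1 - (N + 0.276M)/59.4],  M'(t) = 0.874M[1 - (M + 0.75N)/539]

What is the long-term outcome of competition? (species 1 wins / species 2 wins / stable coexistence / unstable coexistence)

Compare the nullcline intercepts: K1/α12 = 59.4/0.276 = 215 < K2 = 539; K2/α21 = 539/0.75 = 719 > K1 = 59.4.
Since the inequalities point opposite ways, species 2 can invade but species 1 cannot.

species 2 excludes species 1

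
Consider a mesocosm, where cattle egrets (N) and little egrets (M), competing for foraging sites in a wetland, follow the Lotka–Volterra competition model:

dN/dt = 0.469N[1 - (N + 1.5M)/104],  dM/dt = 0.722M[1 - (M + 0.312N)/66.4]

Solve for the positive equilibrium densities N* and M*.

Setting both brackets to zero gives the nullclines N + 1.5M = 104 and 0.312N + M = 66.4.
Substituting M = 66.4 - 0.312N into the first: N(1 - 1.5·0.312) = 104 - 1.5·66.4.
So N* = 4.4/0.532 = 8.27, and then M* = 66.4 - 0.312·8.27 = 63.8.

N* ≈ 8.27, M* ≈ 63.8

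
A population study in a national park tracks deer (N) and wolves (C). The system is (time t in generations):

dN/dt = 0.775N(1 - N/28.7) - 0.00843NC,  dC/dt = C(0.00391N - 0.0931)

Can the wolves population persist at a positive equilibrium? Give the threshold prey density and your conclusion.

Threshold N = 23.8; K > 23.8, so yes, the predator persists.

The predator equation gives dC/dt > 0 only when N > 0.0931/0.00391 = 23.8.
Without the predator, N → K = 28.7. Since 28.7 > 23.8, the predator can invade and persist.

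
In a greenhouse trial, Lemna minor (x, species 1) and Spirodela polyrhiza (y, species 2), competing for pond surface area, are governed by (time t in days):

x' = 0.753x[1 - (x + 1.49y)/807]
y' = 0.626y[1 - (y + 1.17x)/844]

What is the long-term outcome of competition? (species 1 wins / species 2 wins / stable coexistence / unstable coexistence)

unstable coexistence (outcome depends on initial conditions)

Compare the nullcline intercepts: K1/α12 = 807/1.49 = 542 < K2 = 844; K2/α21 = 844/1.17 = 721 < K1 = 807.
Since both are reversed, neither can invade when rare; the interior point is a saddle.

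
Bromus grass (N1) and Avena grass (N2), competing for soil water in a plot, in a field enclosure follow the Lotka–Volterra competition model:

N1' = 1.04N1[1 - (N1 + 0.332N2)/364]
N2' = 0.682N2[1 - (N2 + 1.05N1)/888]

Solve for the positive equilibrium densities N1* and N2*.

Setting both brackets to zero gives the nullclines N1 + 0.332N2 = 364 and 1.05N1 + N2 = 888.
Substituting N2 = 888 - 1.05N1 into the first: N1(1 - 0.332·1.05) = 364 - 0.332·888.
So N1* = 69.2/0.651 = 106, and then N2* = 888 - 1.05·106 = 776.

N1* ≈ 106, N2* ≈ 776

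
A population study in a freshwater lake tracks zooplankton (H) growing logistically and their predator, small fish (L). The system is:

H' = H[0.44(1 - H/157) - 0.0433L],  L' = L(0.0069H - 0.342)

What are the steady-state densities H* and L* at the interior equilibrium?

H* ≈ 49.6, L* ≈ 6.95

From dL/dt = 0 with L > 0: 0.0069H* = 0.342, so H* = 49.6.
Substitute into dH/dt = 0: 0.44(1 - 49.6/157) = 0.0433L*.
The bracket is 0.684, giving L* = 0.301/0.0433 = 6.95.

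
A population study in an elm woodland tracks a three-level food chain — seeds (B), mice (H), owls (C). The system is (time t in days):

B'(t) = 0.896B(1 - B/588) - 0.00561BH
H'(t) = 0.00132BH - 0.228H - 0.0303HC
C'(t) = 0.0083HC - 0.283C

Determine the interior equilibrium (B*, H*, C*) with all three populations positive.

From dC/dt = 0: 0.0083H* = 0.283, so H* = 34.1.
From dB/dt = 0: 0.896(1 - B*/588) = 0.00561·34.1, giving B* = 588·(1 - 0.213) = 462.
From dH/dt = 0: 0.00132·462 - 0.228 = 0.0303C*, so C* = 0.382/0.0303 = 12.6.

B* ≈ 462, H* ≈ 34.1, C* ≈ 12.6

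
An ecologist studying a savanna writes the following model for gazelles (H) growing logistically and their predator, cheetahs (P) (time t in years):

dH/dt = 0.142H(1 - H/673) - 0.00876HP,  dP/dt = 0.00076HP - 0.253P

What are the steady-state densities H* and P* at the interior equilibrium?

H* ≈ 333, P* ≈ 8.19

From dP/dt = 0 with P > 0: 0.00076H* = 0.253, so H* = 333.
Substitute into dH/dt = 0: 0.142(1 - 333/673) = 0.00876P*.
The bracket is 0.505, giving P* = 0.0718/0.00876 = 8.19.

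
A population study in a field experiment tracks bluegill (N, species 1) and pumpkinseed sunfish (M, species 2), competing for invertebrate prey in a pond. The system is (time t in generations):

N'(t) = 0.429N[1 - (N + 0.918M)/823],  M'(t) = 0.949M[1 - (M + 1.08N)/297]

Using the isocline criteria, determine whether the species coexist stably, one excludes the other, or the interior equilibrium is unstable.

Compare the nullcline intercepts: K1/α12 = 823/0.918 = 897 > K2 = 297; K2/α21 = 297/1.08 = 275 < K1 = 823.
Since the inequalities point opposite ways, species 1 can invade but species 2 cannot.

species 1 excludes species 2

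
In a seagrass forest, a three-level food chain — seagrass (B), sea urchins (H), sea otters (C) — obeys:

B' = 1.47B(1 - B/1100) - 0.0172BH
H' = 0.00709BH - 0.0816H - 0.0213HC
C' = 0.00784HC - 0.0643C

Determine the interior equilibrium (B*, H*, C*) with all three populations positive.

From dC/dt = 0: 0.00784H* = 0.0643, so H* = 8.2.
From dB/dt = 0: 1.47(1 - B*/1100) = 0.0172·8.2, giving B* = 1100·(1 - 0.096) = 994.
From dH/dt = 0: 0.00709·994 - 0.0816 = 0.0213C*, so C* = 6.97/0.0213 = 327.

B* ≈ 994, H* ≈ 8.2, C* ≈ 327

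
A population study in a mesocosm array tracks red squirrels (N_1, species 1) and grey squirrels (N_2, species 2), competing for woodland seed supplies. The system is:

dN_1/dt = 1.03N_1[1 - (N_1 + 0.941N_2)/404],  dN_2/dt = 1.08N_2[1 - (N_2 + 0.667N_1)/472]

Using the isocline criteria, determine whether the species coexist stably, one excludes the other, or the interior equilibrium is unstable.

species 2 excludes species 1

Compare the nullcline intercepts: K1/α12 = 404/0.941 = 429 < K2 = 472; K2/α21 = 472/0.667 = 708 > K1 = 404.
Since the inequalities point opposite ways, species 2 can invade but species 1 cannot.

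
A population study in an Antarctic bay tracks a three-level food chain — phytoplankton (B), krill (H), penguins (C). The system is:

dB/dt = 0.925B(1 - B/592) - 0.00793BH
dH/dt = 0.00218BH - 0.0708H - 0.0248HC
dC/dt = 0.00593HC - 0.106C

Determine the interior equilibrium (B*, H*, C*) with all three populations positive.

B* ≈ 501, H* ≈ 17.9, C* ≈ 41.2

From dC/dt = 0: 0.00593H* = 0.106, so H* = 17.9.
From dB/dt = 0: 0.925(1 - B*/592) = 0.00793·17.9, giving B* = 592·(1 - 0.153) = 501.
From dH/dt = 0: 0.00218·501 - 0.0708 = 0.0248C*, so C* = 1.02/0.0248 = 41.2.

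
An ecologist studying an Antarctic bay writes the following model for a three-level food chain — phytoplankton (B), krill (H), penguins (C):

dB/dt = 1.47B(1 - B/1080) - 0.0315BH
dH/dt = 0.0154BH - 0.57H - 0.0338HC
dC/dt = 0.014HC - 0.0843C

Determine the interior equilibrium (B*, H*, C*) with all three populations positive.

From dC/dt = 0: 0.014H* = 0.0843, so H* = 6.02.
From dB/dt = 0: 1.47(1 - B*/1080) = 0.0315·6.02, giving B* = 1080·(1 - 0.129) = 941.
From dH/dt = 0: 0.0154·941 - 0.57 = 0.0338C*, so C* = 13.9/0.0338 = 412.

B* ≈ 941, H* ≈ 6.02, C* ≈ 412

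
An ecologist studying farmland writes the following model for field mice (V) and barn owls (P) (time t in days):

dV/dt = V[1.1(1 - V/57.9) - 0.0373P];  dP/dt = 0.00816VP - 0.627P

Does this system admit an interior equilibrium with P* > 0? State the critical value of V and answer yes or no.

The predator equation gives dP/dt > 0 only when V > 0.627/0.00816 = 76.8.
Without the predator, V → K = 57.9. Since 57.9 < 76.8, the predator cannot invade.

Threshold V = 76.8; K < 76.8, so no, the predator goes extinct.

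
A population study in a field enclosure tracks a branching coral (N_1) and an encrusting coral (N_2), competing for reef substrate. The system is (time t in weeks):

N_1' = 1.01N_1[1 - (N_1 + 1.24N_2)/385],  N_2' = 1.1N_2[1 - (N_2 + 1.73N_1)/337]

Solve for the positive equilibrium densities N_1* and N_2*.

Setting both brackets to zero gives the nullclines N_1 + 1.24N_2 = 385 and 1.73N_1 + N_2 = 337.
Substituting N_2 = 337 - 1.73N_1 into the first: N_1(1 - 1.24·1.73) = 385 - 1.24·337.
So N_1* = -32.9/-1.15 = 28.7, and then N_2* = 337 - 1.73·28.7 = 287.

N_1* ≈ 28.7, N_2* ≈ 287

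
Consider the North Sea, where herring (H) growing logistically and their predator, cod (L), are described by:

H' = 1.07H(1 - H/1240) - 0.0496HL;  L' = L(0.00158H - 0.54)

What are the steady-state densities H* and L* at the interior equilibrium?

From dL/dt = 0 with L > 0: 0.00158H* = 0.54, so H* = 342.
Substitute into dH/dt = 0: 1.07(1 - 342/1240) = 0.0496L*.
The bracket is 0.724, giving L* = 0.775/0.0496 = 15.6.

H* ≈ 342, L* ≈ 15.6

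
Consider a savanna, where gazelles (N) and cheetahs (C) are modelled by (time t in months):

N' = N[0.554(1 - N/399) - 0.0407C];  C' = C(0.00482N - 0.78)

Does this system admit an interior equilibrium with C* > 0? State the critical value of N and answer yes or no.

The predator equation gives dC/dt > 0 only when N > 0.78/0.00482 = 162.
Without the predator, N → K = 399. Since 399 > 162, the predator can invade and persist.

Threshold N = 162; K > 162, so yes, the predator persists.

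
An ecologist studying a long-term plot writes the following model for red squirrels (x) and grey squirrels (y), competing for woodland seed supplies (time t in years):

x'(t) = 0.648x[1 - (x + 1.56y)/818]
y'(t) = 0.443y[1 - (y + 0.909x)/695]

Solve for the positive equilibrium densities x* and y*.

x* ≈ 637, y* ≈ 116

Setting both brackets to zero gives the nullclines x + 1.56y = 818 and 0.909x + y = 695.
Substituting y = 695 - 0.909x into the first: x(1 - 1.56·0.909) = 818 - 1.56·695.
So x* = -266/-0.418 = 637, and then y* = 695 - 0.909·637 = 116.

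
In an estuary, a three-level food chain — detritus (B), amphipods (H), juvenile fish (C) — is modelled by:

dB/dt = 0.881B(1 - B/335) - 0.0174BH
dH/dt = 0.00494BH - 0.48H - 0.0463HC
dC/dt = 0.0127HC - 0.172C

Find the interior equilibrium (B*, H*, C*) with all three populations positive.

From dC/dt = 0: 0.0127H* = 0.172, so H* = 13.5.
From dB/dt = 0: 0.881(1 - B*/335) = 0.0174·13.5, giving B* = 335·(1 - 0.267) = 245.
From dH/dt = 0: 0.00494·245 - 0.48 = 0.0463C*, so C* = 0.732/0.0463 = 15.8.

B* ≈ 245, H* ≈ 13.5, C* ≈ 15.8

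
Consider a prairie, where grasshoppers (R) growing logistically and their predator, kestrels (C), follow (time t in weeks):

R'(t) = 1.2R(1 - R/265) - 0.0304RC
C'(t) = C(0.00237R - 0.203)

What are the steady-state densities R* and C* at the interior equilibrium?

R* ≈ 85.7, C* ≈ 26.7

From dC/dt = 0 with C > 0: 0.00237R* = 0.203, so R* = 85.7.
Substitute into dR/dt = 0: 1.2(1 - 85.7/265) = 0.0304C*.
The bracket is 0.677, giving C* = 0.812/0.0304 = 26.7.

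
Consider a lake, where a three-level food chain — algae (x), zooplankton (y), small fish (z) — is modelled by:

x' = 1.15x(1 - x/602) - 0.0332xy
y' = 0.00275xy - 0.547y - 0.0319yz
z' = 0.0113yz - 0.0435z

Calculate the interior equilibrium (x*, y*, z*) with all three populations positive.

x* ≈ 535, y* ≈ 3.85, z* ≈ 29

From dz/dt = 0: 0.0113y* = 0.0435, so y* = 3.85.
From dx/dt = 0: 1.15(1 - x*/602) = 0.0332·3.85, giving x* = 602·(1 - 0.111) = 535.
From dy/dt = 0: 0.00275·535 - 0.547 = 0.0319z*, so z* = 0.925/0.0319 = 29.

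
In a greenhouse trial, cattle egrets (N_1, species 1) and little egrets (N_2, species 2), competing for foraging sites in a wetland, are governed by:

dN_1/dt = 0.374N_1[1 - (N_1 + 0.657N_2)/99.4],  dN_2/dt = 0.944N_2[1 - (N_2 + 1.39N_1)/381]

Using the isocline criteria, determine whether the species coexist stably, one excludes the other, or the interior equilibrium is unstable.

species 2 excludes species 1

Compare the nullcline intercepts: K1/α12 = 99.4/0.657 = 151 < K2 = 381; K2/α21 = 381/1.39 = 274 > K1 = 99.4.
Since the inequalities point opposite ways, species 2 can invade but species 1 cannot.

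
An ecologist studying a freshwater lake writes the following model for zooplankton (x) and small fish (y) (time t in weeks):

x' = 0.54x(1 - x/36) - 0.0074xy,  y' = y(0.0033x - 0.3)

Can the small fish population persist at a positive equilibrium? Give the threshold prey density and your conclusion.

The predator equation gives dy/dt > 0 only when x > 0.3/0.0033 = 90.9.
Without the predator, x → K = 36. Since 36 < 90.9, the predator cannot invade.

Threshold x = 90.9; K < 90.9, so no, the predator goes extinct.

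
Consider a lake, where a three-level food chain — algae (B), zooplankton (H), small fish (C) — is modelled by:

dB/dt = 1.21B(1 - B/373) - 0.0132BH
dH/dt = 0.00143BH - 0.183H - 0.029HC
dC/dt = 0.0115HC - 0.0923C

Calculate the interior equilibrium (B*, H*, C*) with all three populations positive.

From dC/dt = 0: 0.0115H* = 0.0923, so H* = 8.03.
From dB/dt = 0: 1.21(1 - B*/373) = 0.0132·8.03, giving B* = 373·(1 - 0.0876) = 340.
From dH/dt = 0: 0.00143·340 - 0.183 = 0.029C*, so C* = 0.304/0.029 = 10.5.

B* ≈ 340, H* ≈ 8.03, C* ≈ 10.5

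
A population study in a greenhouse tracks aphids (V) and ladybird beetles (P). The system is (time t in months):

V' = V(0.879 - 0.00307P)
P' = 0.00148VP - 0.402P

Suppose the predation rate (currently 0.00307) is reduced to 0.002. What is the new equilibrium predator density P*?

P* ≈ 440

At the interior fixed point, setting dV/dt = 0 with V > 0 fixes P* = (prey growth rate)/(VP coefficient) — independent of the other coefficients.
With the change, P* = 0.879/0.002 = 440; it rises from 286.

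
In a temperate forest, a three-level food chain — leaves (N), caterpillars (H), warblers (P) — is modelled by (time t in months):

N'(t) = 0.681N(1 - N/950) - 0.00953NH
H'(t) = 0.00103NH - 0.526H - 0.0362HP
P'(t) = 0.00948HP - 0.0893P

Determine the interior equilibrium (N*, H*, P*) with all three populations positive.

From dP/dt = 0: 0.00948H* = 0.0893, so H* = 9.42.
From dN/dt = 0: 0.681(1 - N*/950) = 0.00953·9.42, giving N* = 950·(1 - 0.132) = 825.
From dH/dt = 0: 0.00103·825 - 0.526 = 0.0362P*, so P* = 0.324/0.0362 = 8.94.

N* ≈ 825, H* ≈ 9.42, P* ≈ 8.94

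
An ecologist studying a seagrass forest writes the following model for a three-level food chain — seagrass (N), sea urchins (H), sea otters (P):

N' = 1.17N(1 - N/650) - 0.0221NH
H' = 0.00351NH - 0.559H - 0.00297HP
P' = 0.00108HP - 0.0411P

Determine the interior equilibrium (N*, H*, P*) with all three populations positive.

From dP/dt = 0: 0.00108H* = 0.0411, so H* = 38.1.
From dN/dt = 0: 1.17(1 - N*/650) = 0.0221·38.1, giving N* = 650·(1 - 0.719) = 183.
From dH/dt = 0: 0.00351·183 - 0.559 = 0.00297P*, so P* = 0.0825/0.00297 = 27.8.

N* ≈ 183, H* ≈ 38.1, P* ≈ 27.8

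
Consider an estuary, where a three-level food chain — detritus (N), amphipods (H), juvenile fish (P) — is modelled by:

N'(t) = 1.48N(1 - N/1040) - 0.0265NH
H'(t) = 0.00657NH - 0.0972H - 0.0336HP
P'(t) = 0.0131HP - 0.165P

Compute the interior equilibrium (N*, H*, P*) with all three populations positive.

N* ≈ 805, H* ≈ 12.6, P* ≈ 155

From dP/dt = 0: 0.0131H* = 0.165, so H* = 12.6.
From dN/dt = 0: 1.48(1 - N*/1040) = 0.0265·12.6, giving N* = 1040·(1 - 0.226) = 805.
From dH/dt = 0: 0.00657·805 - 0.0972 = 0.0336P*, so P* = 5.19/0.0336 = 155.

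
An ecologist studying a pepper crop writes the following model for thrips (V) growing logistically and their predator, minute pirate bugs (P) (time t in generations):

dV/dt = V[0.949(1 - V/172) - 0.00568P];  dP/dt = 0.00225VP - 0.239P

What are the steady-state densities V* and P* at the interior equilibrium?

From dP/dt = 0 with P > 0: 0.00225V* = 0.239, so V* = 106.
Substitute into dV/dt = 0: 0.949(1 - 106/172) = 0.00568P*.
The bracket is 0.382, giving P* = 0.363/0.00568 = 63.9.

V* ≈ 106, P* ≈ 63.9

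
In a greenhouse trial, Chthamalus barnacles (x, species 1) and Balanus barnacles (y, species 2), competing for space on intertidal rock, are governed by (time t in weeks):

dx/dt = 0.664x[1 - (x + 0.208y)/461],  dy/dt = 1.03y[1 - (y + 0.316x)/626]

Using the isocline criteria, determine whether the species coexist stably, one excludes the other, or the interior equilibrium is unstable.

Compare the nullcline intercepts: K1/α12 = 461/0.208 = 2220 > K2 = 626; K2/α21 = 626/0.316 = 1980 > K1 = 461.
Since both inequalities hold, each species can invade when rare, so the interior equilibrium is stable.

stable coexistence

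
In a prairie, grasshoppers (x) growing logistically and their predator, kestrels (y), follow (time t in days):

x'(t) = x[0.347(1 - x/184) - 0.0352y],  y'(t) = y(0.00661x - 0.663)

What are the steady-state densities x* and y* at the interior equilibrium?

From dy/dt = 0 with y > 0: 0.00661x* = 0.663, so x* = 100.
Substitute into dx/dt = 0: 0.347(1 - 100/184) = 0.0352y*.
The bracket is 0.455, giving y* = 0.158/0.0352 = 4.48.

x* ≈ 100, y* ≈ 4.48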